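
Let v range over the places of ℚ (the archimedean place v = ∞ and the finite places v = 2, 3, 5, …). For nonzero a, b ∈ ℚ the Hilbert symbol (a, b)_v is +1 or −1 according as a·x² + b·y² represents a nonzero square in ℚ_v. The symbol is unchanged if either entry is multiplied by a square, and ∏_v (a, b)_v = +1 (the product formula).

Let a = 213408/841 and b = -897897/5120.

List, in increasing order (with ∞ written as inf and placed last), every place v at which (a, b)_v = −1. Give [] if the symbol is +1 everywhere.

Mod squares: a ≡ 1482, b ≡ -26565. Check v ∈ {∞, 2, 3, 5, 7, 11, 13, 19, 23, 29}.
v=3: a=3^3·(≡2), b=3^1·(≡1) mod 3; (2|3)=-1, (1|3)=+1; (−1)^{3·1·1}·(-1)^1·(+1)^3 = +1.
v=11: a=11^0·(≡6), b=11^1·(≡3) mod 11; (6|11)=-1, (3|11)=+1; (−1)^{0·1·5}·(-1)^1·(+1)^0 = -1.
v=5: a=5^0·(≡3), b=5^-1·(≡2) mod 5; (3|5)=-1, (2|5)=-1; (−1)^{0·-1·2}·(-1)^-1·(-1)^0 = -1.
v=7: a=7^0·(≡6), b=7^1·(≡6) mod 7; (6|7)=-1, (6|7)=-1; (−1)^{0·1·3}·(-1)^1·(-1)^0 = -1.
v=19: a=19^1·(≡12), b=19^0·(≡9) mod 19; (12|19)=-1, (9|19)=+1; (−1)^{1·0·9}·(-1)^0·(+1)^1 = +1.
v=∞: 1482 > 0 and -26565 < 0  ⇒  (a,b)_∞ = +1.
v=23: a=23^0·(≡17), b=23^1·(≡6) mod 23; (17|23)=-1, (6|23)=+1; (−1)^{0·1·11}·(-1)^1·(+1)^0 = -1.
v=2: v_2(a)=5, v_2(b)=-10; units ≡ 5, 3 (mod 8); ε·ε+αω+βω = 0·1+5·1+-10·1 ≡ 1  ⇒  (a,b)_2 = -1.
v=13: a=13^1·(≡4), b=13^2·(≡11) mod 13; (4|13)=+1, (11|13)=-1; (−1)^{1·2·6}·(+1)^2·(-1)^1 = -1.
v=29: a=29^-2·(≡26), b=29^0·(≡20) mod 29; (26|29)=-1, (20|29)=+1; (−1)^{-2·0·14}·(-1)^0·(+1)^-2 = +1.
|Ram(1482, -26565)| = 6, even; anisotropic at {2, 5, 7, 11, 13, 23}.

[2, 5, 7, 11, 13, 23]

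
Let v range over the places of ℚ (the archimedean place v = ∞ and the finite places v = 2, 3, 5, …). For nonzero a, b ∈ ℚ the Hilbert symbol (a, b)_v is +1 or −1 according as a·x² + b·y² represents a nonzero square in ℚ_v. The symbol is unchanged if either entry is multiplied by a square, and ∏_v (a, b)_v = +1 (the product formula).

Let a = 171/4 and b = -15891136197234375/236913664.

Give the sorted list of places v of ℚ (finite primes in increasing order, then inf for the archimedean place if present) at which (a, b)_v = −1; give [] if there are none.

Mod squares: a ≡ 19, b ≡ -3927. Check v ∈ {∞, 2, 3, 5, 7, 11, 13, 17, 19, 37}.
v=37: a=37^0·(≡15), b=37^-2·(≡32) mod 37; (15|37)=-1, (32|37)=-1; (−1)^{0·-2·18}·(-1)^-2·(-1)^0 = +1.
v=∞: 19 > 0 and -3927 < 0  ⇒  (a,b)_∞ = +1.
v=19: a=19^1·(≡7), b=19^2·(≡7) mod 19; (7|19)=+1, (7|19)=+1; (−1)^{1·2·9}·(+1)^2·(+1)^1 = +1.
v=17: a=17^0·(≡13), b=17^1·(≡3) mod 17; (13|17)=+1, (3|17)=-1; (−1)^{0·1·8}·(+1)^1·(-1)^0 = +1.
v=3: a=3^2·(≡1), b=3^1·(≡2) mod 3; (1|3)=+1, (2|3)=-1; (−1)^{2·1·1}·(+1)^1·(-1)^2 = +1.
v=5: a=5^0·(≡4), b=5^6·(≡3) mod 5; (4|5)=+1, (3|5)=-1; (−1)^{0·6·2}·(+1)^6·(-1)^0 = +1.
v=2: v_2(a)=-2, v_2(b)=-10; units ≡ 3, 1 (mod 8); ε·ε+αω+βω = 1·0+-2·0+-10·1 ≡ 0  ⇒  (a,b)_2 = +1.
v=11: a=11^0·(≡7), b=11^5·(≡7) mod 11; (7|11)=-1, (7|11)=-1; (−1)^{0·5·5}·(-1)^5·(-1)^0 = -1.
v=7: a=7^0·(≡6), b=7^3·(≡5) mod 7; (6|7)=-1, (5|7)=-1; (−1)^{0·3·3}·(-1)^3·(-1)^0 = -1.
v=13: a=13^0·(≡7), b=13^-2·(≡1) mod 13; (7|13)=-1, (1|13)=+1; (−1)^{0·-2·6}·(-1)^-2·(+1)^0 = +1.
|Ram(19, -3927)| = 2, even; anisotropic at {7, 11}.

[7, 11]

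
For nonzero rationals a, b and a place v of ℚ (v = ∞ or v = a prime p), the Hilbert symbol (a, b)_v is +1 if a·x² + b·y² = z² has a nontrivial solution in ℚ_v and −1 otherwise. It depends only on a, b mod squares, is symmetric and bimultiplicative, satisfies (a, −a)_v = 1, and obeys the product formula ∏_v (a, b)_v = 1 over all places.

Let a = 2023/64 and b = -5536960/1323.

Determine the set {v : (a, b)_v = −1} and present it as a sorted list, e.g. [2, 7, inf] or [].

Mod squares: a ≡ 7, b ≡ -2145. Check v ∈ {∞, 2, 3, 5, 7, 11, 13, 17}.
v=17: a=17^2·(≡11), b=17^0·(≡3) mod 17; (11|17)=-1, (3|17)=-1; (−1)^{2·0·8}·(-1)^0·(-1)^2 = +1.
v=5: a=5^0·(≡2), b=5^1·(≡1) mod 5; (2|5)=-1, (1|5)=+1; (−1)^{0·1·2}·(-1)^1·(+1)^0 = -1.
v=∞: 7 > 0 and -2145 < 0  ⇒  (a,b)_∞ = +1.
v=13: a=13^0·(≡5), b=13^1·(≡9) mod 13; (5|13)=-1, (9|13)=+1; (−1)^{0·1·6}·(-1)^1·(+1)^0 = -1.
v=7: a=7^1·(≡2), b=7^-2·(≡2) mod 7; (2|7)=+1, (2|7)=+1; (−1)^{1·-2·3}·(+1)^-2·(+1)^1 = +1.
v=3: a=3^0·(≡1), b=3^-3·(≡2) mod 3; (1|3)=+1, (2|3)=-1; (−1)^{0·-3·1}·(+1)^-3·(-1)^0 = +1.
v=2: v_2(a)=-6, v_2(b)=6; units ≡ 7, 7 (mod 8); ε·ε+αω+βω = 1·1+-6·0+6·0 ≡ 1  ⇒  (a,b)_2 = -1.
v=11: a=11^0·(≡6), b=11^3·(≡3) mod 11; (6|11)=-1, (3|11)=+1; (−1)^{0·3·5}·(-1)^3·(+1)^0 = -1.
|Ram(7, -2145)| = 4, even; anisotropic at {2, 5, 11, 13}.

[2, 5, 11, 13]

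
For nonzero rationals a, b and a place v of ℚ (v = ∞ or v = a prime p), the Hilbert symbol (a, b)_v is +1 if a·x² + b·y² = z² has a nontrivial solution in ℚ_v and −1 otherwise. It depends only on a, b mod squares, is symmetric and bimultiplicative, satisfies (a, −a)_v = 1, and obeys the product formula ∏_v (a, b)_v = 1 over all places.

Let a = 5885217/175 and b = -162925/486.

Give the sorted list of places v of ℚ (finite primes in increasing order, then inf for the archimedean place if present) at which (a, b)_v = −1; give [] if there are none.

Mod squares: a ≡ 6279, b ≡ -798. Check v ∈ {∞, 2, 3, 5, 7, 13, 19, 23}.
v=7: a=7^-1·(≡4), b=7^3·(≡5) mod 7; (4|7)=+1, (5|7)=-1; (−1)^{-1·3·3}·(+1)^3·(-1)^-1 = +1.
v=23: a=23^1·(≡20), b=23^0·(≡10) mod 23; (20|23)=-1, (10|23)=-1; (−1)^{1·0·11}·(-1)^0·(-1)^1 = -1.
v=2: v_2(a)=0, v_2(b)=-1; units ≡ 7, 1 (mod 8); ε·ε+αω+βω = 1·0+0·0+-1·0 ≡ 0  ⇒  (a,b)_2 = +1.
v=5: a=5^-2·(≡1), b=5^2·(≡3) mod 5; (1|5)=+1, (3|5)=-1; (−1)^{-2·2·2}·(+1)^2·(-1)^-2 = +1.
v=∞: 6279 > 0 and -798 < 0  ⇒  (a,b)_∞ = +1.
v=19: a=19^0·(≡6), b=19^1·(≡15) mod 19; (6|19)=+1, (15|19)=-1; (−1)^{0·1·9}·(+1)^1·(-1)^0 = +1.
v=3: a=3^9·(≡2), b=3^-5·(≡1) mod 3; (2|3)=-1, (1|3)=+1; (−1)^{9·-5·1}·(-1)^-5·(+1)^9 = +1.
v=13: a=13^1·(≡6), b=13^0·(≡6) mod 13; (6|13)=-1, (6|13)=-1; (−1)^{1·0·6}·(-1)^0·(-1)^1 = -1.
Ram(6279, -798) = {13, 23}; no ℚ_13-point on the conic.

[13, 23]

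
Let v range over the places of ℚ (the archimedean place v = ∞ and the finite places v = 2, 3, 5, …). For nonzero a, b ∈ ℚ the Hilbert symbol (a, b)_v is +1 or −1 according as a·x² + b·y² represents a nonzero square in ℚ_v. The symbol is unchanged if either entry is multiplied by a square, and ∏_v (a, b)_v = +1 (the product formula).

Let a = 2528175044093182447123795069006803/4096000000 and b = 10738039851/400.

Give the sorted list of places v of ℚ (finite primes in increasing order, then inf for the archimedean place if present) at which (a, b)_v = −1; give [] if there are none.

[2, 7, 17, 23, 43, 47]

(a, b) ≡ (283843, 9860459) mod (ℚ^×)²; places V = {2, 3, 5, 7, 11, 17, 23, 41, 43, 47, ∞}.
(a,b)_5: α=-6, u≡2; β=-2, v≡1 (mod 5); (2|5)=-1, (1|5)=+1; sign (−1)^0·-1^-2·+1^-6 = +1.
(a,b)_41: α=3, u≡27; β=1, v≡12 (mod 41); (27|41)=-1, (12|41)=-1; sign (−1)^0·-1^1·-1^3 = +1.
(a,b)_47: α=4, u≡45; β=1, v≡12 (mod 47); (45|47)=-1, (12|47)=+1; sign (−1)^0·-1^1·+1^4 = -1.
(a,b)_7: α=3, u≡6; β=1, v≡3 (mod 7); (6|7)=-1, (3|7)=-1; sign (−1)^1·-1^1·-1^3 = -1.
(a,b)_3: α=4, u≡1; β=2, v≡2 (mod 3); (1|3)=+1, (2|3)=-1; sign (−1)^0·+1^2·-1^4 = +1.
(a,b)_23: α=1, u≡13; β=0, v≡15 (mod 23); (13|23)=+1, (15|23)=-1; sign (−1)^0·+1^0·-1^1 = -1.
(a,b)_11: α=6, u≡8; β=2, v≡9 (mod 11); (8|11)=-1, (9|11)=+1; sign (−1)^0·-1^2·+1^6 = +1.
(a,b)_43: α=3, u≡12; β=1, v≡20 (mod 43); (12|43)=-1, (20|43)=-1; sign (−1)^1·-1^1·-1^3 = -1.
(a,b)_∞: sgn(283843)=+, sgn(9860459)=+, so +1.
(a,b)_17: α=4, u≡7; β=1, v≡8 (mod 17); (7|17)=-1, (8|17)=+1; sign (−1)^0·-1^1·+1^4 = -1.
(a,b)_2: α=-18, β=-4; u≡3, v≡3 (mod 8); ε(u)ε(v)=1·1, αω(v)=-18·1, βω(u)=-4·1; sum ≡ 1  ⇒  -1.
(283843, 9860459 / ℚ) ramifies at {2, 7, 17, 23, 43, 47}: a division algebra.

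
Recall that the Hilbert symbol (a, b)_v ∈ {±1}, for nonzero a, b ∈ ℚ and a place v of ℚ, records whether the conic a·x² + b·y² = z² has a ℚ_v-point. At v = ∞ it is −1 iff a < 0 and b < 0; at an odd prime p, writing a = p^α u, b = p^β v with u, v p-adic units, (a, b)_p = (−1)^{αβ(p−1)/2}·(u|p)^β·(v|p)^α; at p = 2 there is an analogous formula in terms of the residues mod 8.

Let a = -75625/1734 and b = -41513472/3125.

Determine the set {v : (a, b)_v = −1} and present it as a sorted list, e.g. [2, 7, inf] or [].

Mod squares: a ≡ -6, b ≡ -10010. Check v ∈ {∞, 2, 3, 5, 7, 11, 13, 17}.
v=17: a=17^-2·(≡7), b=17^0·(≡11) mod 17; (7|17)=-1, (11|17)=-1; (−1)^{-2·0·8}·(-1)^0·(-1)^-2 = +1.
v=5: a=5^4·(≡1), b=5^-5·(≡3) mod 5; (1|5)=+1, (3|5)=-1; (−1)^{4·-5·2}·(+1)^-5·(-1)^4 = +1.
v=2: v_2(a)=-1, v_2(b)=9; units ≡ 5, 3 (mod 8); ε·ε+αω+βω = 0·1+-1·1+9·1 ≡ 0  ⇒  (a,b)_2 = +1.
v=3: a=3^-1·(≡1), b=3^4·(≡1) mod 3; (1|3)=+1, (1|3)=+1; (−1)^{-1·4·1}·(+1)^4·(+1)^-1 = +1.
v=11: a=11^2·(≡5), b=11^1·(≡5) mod 11; (5|11)=+1, (5|11)=+1; (−1)^{2·1·5}·(+1)^1·(+1)^2 = +1.
v=∞: -6 < 0 and -10010 < 0  ⇒  (a,b)_∞ = -1.
v=13: a=13^0·(≡7), b=13^1·(≡3) mod 13; (7|13)=-1, (3|13)=+1; (−1)^{0·1·6}·(-1)^1·(+1)^0 = -1.
v=7: a=7^0·(≡2), b=7^1·(≡3) mod 7; (2|7)=+1, (3|7)=-1; (−1)^{0·1·3}·(+1)^1·(-1)^0 = +1.
(-6, -10010 / ℚ) ramifies at {13, ∞}: a division algebra.

[13, inf]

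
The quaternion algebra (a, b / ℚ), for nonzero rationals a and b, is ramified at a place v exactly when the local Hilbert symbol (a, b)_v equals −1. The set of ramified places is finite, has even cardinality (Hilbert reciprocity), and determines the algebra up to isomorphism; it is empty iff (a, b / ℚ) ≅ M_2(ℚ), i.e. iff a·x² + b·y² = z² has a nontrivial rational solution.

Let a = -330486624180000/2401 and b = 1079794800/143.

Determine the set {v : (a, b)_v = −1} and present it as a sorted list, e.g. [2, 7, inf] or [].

(a, b) ≡ (-2, 1001) mod (ℚ^×)²; places V = {2, 3, 5, 7, 11, 13, 23, ∞}.
(a,b)_3: α=10, u≡1; β=6, v≡2 (mod 3); (1|3)=+1, (2|3)=-1; sign (−1)^0·+1^6·-1^10 = +1.
(a,b)_11: α=0, u≡3; β=-1, v≡9 (mod 11); (3|11)=+1, (9|11)=+1; sign (−1)^0·+1^-1·+1^0 = +1.
(a,b)_13: α=0, u≡7; β=-1, v≡10 (mod 13); (7|13)=-1, (10|13)=+1; sign (−1)^0·-1^-1·+1^0 = -1.
(a,b)_2: α=5, β=4; u≡7, v≡1 (mod 8); ε(u)ε(v)=1·0, αω(v)=5·0, βω(u)=4·0; sum ≡ 0  ⇒  +1.
(a,b)_∞: sgn(-2)=−, sgn(1001)=+, so +1.
(a,b)_7: α=-4, u≡6; β=1, v≡6 (mod 7); (6|7)=-1, (6|7)=-1; sign (−1)^0·-1^1·-1^-4 = -1.
(a,b)_5: α=4, u≡2; β=2, v≡4 (mod 5); (2|5)=-1, (4|5)=+1; sign (−1)^0·-1^2·+1^4 = +1.
(a,b)_23: α=4, u≡14; β=2, v≡13 (mod 23); (14|23)=-1, (13|23)=+1; sign (−1)^0·-1^2·+1^4 = +1.
(-2, 1001 / ℚ) ramifies at {7, 13}: a division algebra.

[7, 13]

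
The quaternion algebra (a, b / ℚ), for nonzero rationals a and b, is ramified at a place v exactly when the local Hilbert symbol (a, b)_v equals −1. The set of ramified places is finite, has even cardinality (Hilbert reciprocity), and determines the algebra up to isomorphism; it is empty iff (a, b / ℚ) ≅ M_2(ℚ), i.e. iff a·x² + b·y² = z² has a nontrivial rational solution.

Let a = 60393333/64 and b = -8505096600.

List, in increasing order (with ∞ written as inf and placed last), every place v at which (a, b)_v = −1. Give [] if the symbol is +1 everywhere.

Mod squares: a ≡ 7293, b ≡ -6006. Check v ∈ {∞, 2, 3, 5, 7, 11, 13, 17}.
v=13: a=13^3·(≡6), b=13^1·(≡8) mod 13; (6|13)=-1, (8|13)=-1; (−1)^{3·1·6}·(-1)^1·(-1)^3 = +1.
v=∞: 7293 > 0 and -6006 < 0  ⇒  (a,b)_∞ = +1.
v=11: a=11^1·(≡3), b=11^1·(≡5) mod 11; (3|11)=+1, (5|11)=+1; (−1)^{1·1·5}·(+1)^1·(+1)^1 = -1.
v=5: a=5^0·(≡2), b=5^2·(≡1) mod 5; (2|5)=-1, (1|5)=+1; (−1)^{0·2·2}·(-1)^2·(+1)^0 = +1.
v=3: a=3^1·(≡1), b=3^1·(≡2) mod 3; (1|3)=+1, (2|3)=-1; (−1)^{1·1·1}·(+1)^1·(-1)^1 = +1.
v=7: a=7^2·(≡6), b=7^3·(≡5) mod 7; (6|7)=-1, (5|7)=-1; (−1)^{2·3·3}·(-1)^3·(-1)^2 = -1.
v=17: a=17^1·(≡15), b=17^2·(≡14) mod 17; (15|17)=+1, (14|17)=-1; (−1)^{1·2·8}·(+1)^2·(-1)^1 = -1.
v=2: v_2(a)=-6, v_2(b)=3; units ≡ 5, 5 (mod 8); ε·ε+αω+βω = 0·0+-6·1+3·1 ≡ 1  ⇒  (a,b)_2 = -1.
(7293, -6006 / ℚ) ramifies at {2, 7, 11, 17}: a division algebra.

[2, 7, 11, 17]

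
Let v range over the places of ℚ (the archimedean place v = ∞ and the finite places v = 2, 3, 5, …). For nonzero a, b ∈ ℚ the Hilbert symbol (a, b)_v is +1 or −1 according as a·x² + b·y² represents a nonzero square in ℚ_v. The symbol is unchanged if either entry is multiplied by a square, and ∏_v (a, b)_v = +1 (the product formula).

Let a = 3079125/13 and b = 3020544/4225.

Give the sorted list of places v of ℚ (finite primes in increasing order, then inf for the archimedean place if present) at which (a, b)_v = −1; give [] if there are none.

[3, 13, 19, 23]

(a, b) ≡ (177905, 1311) mod (ℚ^×)²; places V = {2, 3, 5, 7, 13, 17, 19, 23, ∞}.
(a,b)_19: α=0, u≡12; β=1, v≡14 (mod 19); (12|19)=-1, (14|19)=-1; sign (−1)^0·-1^1·-1^0 = -1.
(a,b)_7: α=1, u≡5; β=0, v≡4 (mod 7); (5|7)=-1, (4|7)=+1; sign (−1)^0·-1^0·+1^1 = +1.
(a,b)_13: α=-1, u≡10; β=-2, v≡6 (mod 13); (10|13)=+1, (6|13)=-1; sign (−1)^0·+1^-2·-1^-1 = -1.
(a,b)_2: α=0, β=8; u≡1, v≡7 (mod 8); ε(u)ε(v)=0·1, αω(v)=0·0, βω(u)=8·0; sum ≡ 0  ⇒  +1.
(a,b)_5: α=3, u≡1; β=-2, v≡1 (mod 5); (1|5)=+1, (1|5)=+1; sign (−1)^0·+1^-2·+1^3 = +1.
(a,b)_17: α=1, u≡11; β=0, v≡2 (mod 17); (11|17)=-1, (2|17)=+1; sign (−1)^0·-1^0·+1^1 = +1.
(a,b)_3: α=2, u≡2; β=3, v≡2 (mod 3); (2|3)=-1, (2|3)=-1; sign (−1)^0·-1^3·-1^2 = -1.
(a,b)_∞: sgn(177905)=+, sgn(1311)=+, so +1.
(a,b)_23: α=1, u≡10; β=1, v≡20 (mod 23); (10|23)=-1, (20|23)=-1; sign (−1)^1·-1^1·-1^1 = -1.
(177905, 1311 / ℚ) ramifies at {3, 13, 19, 23}: a division algebra.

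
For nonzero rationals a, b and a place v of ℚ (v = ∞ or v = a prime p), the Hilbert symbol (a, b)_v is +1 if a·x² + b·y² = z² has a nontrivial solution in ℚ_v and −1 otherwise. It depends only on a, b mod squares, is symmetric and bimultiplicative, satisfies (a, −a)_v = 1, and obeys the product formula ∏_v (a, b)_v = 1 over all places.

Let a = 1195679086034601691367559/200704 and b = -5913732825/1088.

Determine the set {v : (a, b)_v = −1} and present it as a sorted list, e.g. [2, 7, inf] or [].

Mod squares: a ≡ 101959, b ≡ -75361. Check v ∈ {∞, 2, 3, 5, 7, 11, 13, 17, 23, 31}.
v=31: a=31^3·(≡12), b=31^1·(≡8) mod 31; (12|31)=-1, (8|31)=+1; (−1)^{3·1·15}·(-1)^1·(+1)^3 = +1.
v=3: a=3^10·(≡1), b=3^2·(≡2) mod 3; (1|3)=+1, (2|3)=-1; (−1)^{10·2·1}·(+1)^2·(-1)^10 = +1.
v=5: a=5^0·(≡1), b=5^2·(≡4) mod 5; (1|5)=+1, (4|5)=+1; (−1)^{0·2·2}·(+1)^2·(+1)^0 = +1.
v=∞: 101959 > 0 and -75361 < 0  ⇒  (a,b)_∞ = +1.
v=2: v_2(a)=-12, v_2(b)=-6; units ≡ 7, 7 (mod 8); ε·ε+αω+βω = 1·1+-12·0+-6·0 ≡ 1  ⇒  (a,b)_2 = -1.
v=7: a=7^-2·(≡1), b=7^2·(≡1) mod 7; (1|7)=+1, (1|7)=+1; (−1)^{-2·2·3}·(+1)^2·(+1)^-2 = +1.
v=11: a=11^5·(≡2), b=11^3·(≡10) mod 11; (2|11)=-1, (10|11)=-1; (−1)^{5·3·5}·(-1)^3·(-1)^5 = -1.
v=23: a=23^1·(≡22), b=23^0·(≡5) mod 23; (22|23)=-1, (5|23)=-1; (−1)^{1·0·11}·(-1)^0·(-1)^1 = -1.
v=17: a=17^4·(≡5), b=17^-1·(≡16) mod 17; (5|17)=-1, (16|17)=+1; (−1)^{4·-1·8}·(-1)^-1·(+1)^4 = -1.
v=13: a=13^3·(≡4), b=13^1·(≡3) mod 13; (4|13)=+1, (3|13)=+1; (−1)^{3·1·6}·(+1)^1·(+1)^3 = +1.
(101959, -75361 / ℚ) ramifies at {2, 11, 17, 23}: a division algebra.

[2, 11, 17, 23]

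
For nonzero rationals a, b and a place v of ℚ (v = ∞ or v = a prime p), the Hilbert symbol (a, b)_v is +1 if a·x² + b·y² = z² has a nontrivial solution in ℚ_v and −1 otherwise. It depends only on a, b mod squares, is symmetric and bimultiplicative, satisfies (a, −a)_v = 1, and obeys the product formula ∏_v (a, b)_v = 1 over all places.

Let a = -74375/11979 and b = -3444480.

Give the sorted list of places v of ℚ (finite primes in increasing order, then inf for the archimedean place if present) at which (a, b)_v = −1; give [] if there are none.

[7, inf]

(a, b) ≡ (-1309, -1495) mod (ℚ^×)²; places V = {2, 3, 5, 7, 11, 13, 17, 23, ∞}.
(a,b)_17: α=1, u≡1; β=0, v≡9 (mod 17); (1|17)=+1, (9|17)=+1; sign (−1)^0·+1^0·+1^1 = +1.
(a,b)_13: α=0, u≡4; β=1, v≡6 (mod 13); (4|13)=+1, (6|13)=-1; sign (−1)^0·+1^1·-1^0 = +1.
(a,b)_5: α=4, u≡4; β=1, v≡4 (mod 5); (4|5)=+1, (4|5)=+1; sign (−1)^0·+1^1·+1^4 = +1.
(a,b)_11: α=-3, u≡2; β=0, v≡5 (mod 11); (2|11)=-1, (5|11)=+1; sign (−1)^0·-1^0·+1^-3 = +1.
(a,b)_7: α=1, u≡4; β=0, v≡3 (mod 7); (4|7)=+1, (3|7)=-1; sign (−1)^0·+1^0·-1^1 = -1.
(a,b)_2: α=0, β=8; u≡3, v≡1 (mod 8); ε(u)ε(v)=1·0, αω(v)=0·0, βω(u)=8·1; sum ≡ 0  ⇒  +1.
(a,b)_∞: sgn(-1309)=−, sgn(-1495)=−, so -1.
(a,b)_3: α=-2, u≡2; β=2, v≡2 (mod 3); (2|3)=-1, (2|3)=-1; sign (−1)^0·-1^2·-1^-2 = +1.
(a,b)_23: α=0, u≡4; β=1, v≡16 (mod 23); (4|23)=+1, (16|23)=+1; sign (−1)^0·+1^1·+1^0 = +1.
|Ram(-1309, -1495)| = 2, even; anisotropic at {7, ∞}.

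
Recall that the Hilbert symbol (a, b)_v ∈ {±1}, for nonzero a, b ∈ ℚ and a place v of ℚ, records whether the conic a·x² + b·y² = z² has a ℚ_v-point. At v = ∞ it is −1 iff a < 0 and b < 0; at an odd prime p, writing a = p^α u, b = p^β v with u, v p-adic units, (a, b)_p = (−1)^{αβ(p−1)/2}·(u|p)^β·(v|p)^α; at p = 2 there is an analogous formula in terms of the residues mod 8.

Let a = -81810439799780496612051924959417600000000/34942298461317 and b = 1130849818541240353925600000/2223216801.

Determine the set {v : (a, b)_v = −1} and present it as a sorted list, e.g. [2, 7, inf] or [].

(a, b) ≡ (-2915457, 35) mod (ℚ^×)²; places V = {2, 3, 5, 7, 11, 13, 23, 29, 31, 47, ∞}.
(a,b)_3: α=-5, u≡1; β=-4, v≡2 (mod 3); (1|3)=+1, (2|3)=-1; sign (−1)^0·+1^-4·-1^-5 = -1.
(a,b)_23: α=3, u≡14; β=2, v≡1 (mod 23); (14|23)=-1, (1|23)=+1; sign (−1)^0·-1^2·+1^3 = +1.
(a,b)_11: α=2, u≡1; β=2, v≡8 (mod 11); (1|11)=+1, (8|11)=-1; sign (−1)^0·+1^2·-1^2 = +1.
(a,b)_47: α=3, u≡2; β=2, v≡19 (mod 47); (2|47)=+1, (19|47)=-1; sign (−1)^0·+1^2·-1^3 = -1.
(a,b)_31: α=-3, u≡5; β=-2, v≡25 (mod 31); (5|31)=+1, (25|31)=+1; sign (−1)^0·+1^-2·+1^-3 = +1.
(a,b)_∞: sgn(-2915457)=−, sgn(35)=+, so +1.
(a,b)_13: α=-6, u≡12; β=-4, v≡12 (mod 13); (12|13)=+1, (12|13)=+1; sign (−1)^0·+1^-4·+1^-6 = +1.
(a,b)_7: α=8, u≡2; β=5, v≡6 (mod 7); (2|7)=+1, (6|7)=-1; sign (−1)^0·+1^5·-1^8 = +1.
(a,b)_2: α=14, β=8; u≡7, v≡3 (mod 8); ε(u)ε(v)=1·1, αω(v)=14·1, βω(u)=8·0; sum ≡ 1  ⇒  -1.
(a,b)_5: α=8, u≡2; β=5, v≡2 (mod 5); (2|5)=-1, (2|5)=-1; sign (−1)^0·-1^5·-1^8 = -1.
(a,b)_29: α=9, u≡15; β=6, v≡1 (mod 29); (15|29)=-1, (1|29)=+1; sign (−1)^0·-1^6·+1^9 = +1.
Ram(-2915457, 35) = {2, 3, 5, 47}; no ℚ_2-point on the conic.

[2, 3, 5, 47]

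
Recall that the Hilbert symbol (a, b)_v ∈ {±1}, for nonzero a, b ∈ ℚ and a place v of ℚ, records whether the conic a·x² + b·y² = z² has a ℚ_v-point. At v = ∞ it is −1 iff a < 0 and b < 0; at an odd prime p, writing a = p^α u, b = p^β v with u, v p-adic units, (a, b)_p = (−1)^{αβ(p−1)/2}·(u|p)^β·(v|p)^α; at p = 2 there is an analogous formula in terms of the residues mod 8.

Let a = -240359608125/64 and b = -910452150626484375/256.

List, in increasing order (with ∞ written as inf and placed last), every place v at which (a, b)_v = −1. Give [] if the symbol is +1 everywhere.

[5, 13, 37, inf]

Mod squares: a ≡ -13, b ≡ -1295. Check v ∈ {∞, 2, 3, 5, 7, 13, 37}.
v=7: a=7^4·(≡2), b=7^5·(≡2) mod 7; (2|7)=+1, (2|7)=+1; (−1)^{4·5·3}·(+1)^5·(+1)^4 = +1.
v=37: a=37^2·(≡17), b=37^3·(≡20) mod 37; (17|37)=-1, (20|37)=-1; (−1)^{2·3·18}·(-1)^3·(-1)^2 = -1.
v=2: v_2(a)=-6, v_2(b)=-8; units ≡ 3, 1 (mod 8); ε·ε+αω+βω = 1·0+-6·0+-8·1 ≡ 0  ⇒  (a,b)_2 = +1.
v=3: a=3^2·(≡2), b=3^4·(≡1) mod 3; (2|3)=-1, (1|3)=+1; (−1)^{2·4·1}·(-1)^4·(+1)^2 = +1.
v=∞: -13 < 0 and -1295 < 0  ⇒  (a,b)_∞ = -1.
v=13: a=13^1·(≡12), b=13^2·(≡5) mod 13; (12|13)=+1, (5|13)=-1; (−1)^{1·2·6}·(+1)^2·(-1)^1 = -1.
v=5: a=5^4·(≡3), b=5^7·(≡1) mod 5; (3|5)=-1, (1|5)=+1; (−1)^{4·7·2}·(-1)^7·(+1)^4 = -1.
|Ram(-13, -1295)| = 4, even; anisotropic at {5, 13, 37, ∞}.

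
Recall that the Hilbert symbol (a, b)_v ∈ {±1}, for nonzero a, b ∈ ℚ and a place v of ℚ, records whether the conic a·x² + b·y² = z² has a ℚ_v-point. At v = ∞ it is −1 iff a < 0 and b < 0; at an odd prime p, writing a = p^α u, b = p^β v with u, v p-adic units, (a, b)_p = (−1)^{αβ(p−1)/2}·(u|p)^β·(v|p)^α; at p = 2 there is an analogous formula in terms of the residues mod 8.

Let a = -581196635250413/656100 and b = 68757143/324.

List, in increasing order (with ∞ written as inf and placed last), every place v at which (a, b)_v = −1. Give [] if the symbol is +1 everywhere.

[2, 23]

(a, b) ≡ (-437, 23) mod (ℚ^×)²; places V = {2, 3, 5, 7, 13, 19, 23, 29, ∞}.
(a,b)_13: α=2, u≡6; β=2, v≡1 (mod 13); (6|13)=-1, (1|13)=+1; sign (−1)^0·-1^2·+1^2 = +1.
(a,b)_2: α=-2, β=-2; u≡3, v≡7 (mod 8); ε(u)ε(v)=1·1, αω(v)=-2·0, βω(u)=-2·1; sum ≡ 1  ⇒  -1.
(a,b)_5: α=-2, u≡3; β=0, v≡2 (mod 5); (3|5)=-1, (2|5)=-1; sign (−1)^0·-1^0·-1^-2 = +1.
(a,b)_∞: sgn(-437)=−, sgn(23)=+, so +1.
(a,b)_23: α=3, u≡2; β=1, v≡8 (mod 23); (2|23)=+1, (8|23)=+1; sign (−1)^1·+1^1·+1^3 = -1.
(a,b)_3: α=-8, u≡1; β=-4, v≡2 (mod 3); (1|3)=+1, (2|3)=-1; sign (−1)^0·+1^-4·-1^-8 = +1.
(a,b)_29: α=2, u≡26; β=0, v≡23 (mod 29); (26|29)=-1, (23|29)=+1; sign (−1)^0·-1^0·+1^2 = +1.
(a,b)_19: α=3, u≡13; β=2, v≡7 (mod 19); (13|19)=-1, (7|19)=+1; sign (−1)^0·-1^2·+1^3 = +1.
(a,b)_7: α=2, u≡2; β=2, v≡4 (mod 7); (2|7)=+1, (4|7)=+1; sign (−1)^0·+1^2·+1^2 = +1.
|Ram(-437, 23)| = 2, even; anisotropic at {2, 23}.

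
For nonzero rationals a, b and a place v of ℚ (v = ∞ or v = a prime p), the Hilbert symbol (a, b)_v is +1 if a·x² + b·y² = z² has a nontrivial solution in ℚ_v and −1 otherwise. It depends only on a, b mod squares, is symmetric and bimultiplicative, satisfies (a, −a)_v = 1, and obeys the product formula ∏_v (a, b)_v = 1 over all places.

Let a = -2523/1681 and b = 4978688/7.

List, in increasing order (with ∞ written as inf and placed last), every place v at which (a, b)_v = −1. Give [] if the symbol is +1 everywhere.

[2, 3, 11, 17]

(a, b) ≡ (-3, 34034) mod (ℚ^×)²; places V = {2, 3, 7, 11, 13, 17, 29, 41, ∞}.
(a,b)_13: α=0, u≡3; β=1, v≡5 (mod 13); (3|13)=+1, (5|13)=-1; sign (−1)^0·+1^1·-1^0 = +1.
(a,b)_29: α=2, u≡3; β=0, v≡12 (mod 29); (3|29)=-1, (12|29)=-1; sign (−1)^0·-1^0·-1^2 = +1.
(a,b)_17: α=0, u≡12; β=1, v≡8 (mod 17); (12|17)=-1, (8|17)=+1; sign (−1)^0·-1^1·+1^0 = -1.
(a,b)_7: α=0, u≡4; β=-1, v≡1 (mod 7); (4|7)=+1, (1|7)=+1; sign (−1)^0·+1^-1·+1^0 = +1.
(a,b)_2: α=0, β=11; u≡5, v≡1 (mod 8); ε(u)ε(v)=0·0, αω(v)=0·0, βω(u)=11·1; sum ≡ 1  ⇒  -1.
(a,b)_3: α=1, u≡2; β=0, v≡2 (mod 3); (2|3)=-1, (2|3)=-1; sign (−1)^0·-1^0·-1^1 = -1.
(a,b)_11: α=0, u≡2; β=1, v≡5 (mod 11); (2|11)=-1, (5|11)=+1; sign (−1)^0·-1^1·+1^0 = -1.
(a,b)_41: α=-2, u≡19; β=0, v≡20 (mod 41); (19|41)=-1, (20|41)=+1; sign (−1)^0·-1^0·+1^-2 = +1.
(a,b)_∞: sgn(-3)=−, sgn(34034)=+, so +1.
|Ram(-3, 34034)| = 4, even; anisotropic at {2, 3, 11, 17}.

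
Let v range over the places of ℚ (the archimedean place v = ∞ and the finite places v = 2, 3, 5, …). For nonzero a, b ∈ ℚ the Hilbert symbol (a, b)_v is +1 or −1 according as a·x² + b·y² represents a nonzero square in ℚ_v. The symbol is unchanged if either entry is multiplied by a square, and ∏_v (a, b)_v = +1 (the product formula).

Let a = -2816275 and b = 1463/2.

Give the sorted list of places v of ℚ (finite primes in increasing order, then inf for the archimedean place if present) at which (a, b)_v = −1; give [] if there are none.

Mod squares: a ≡ -19, b ≡ 2926. Check v ∈ {∞, 2, 5, 7, 11, 19}.
v=5: a=5^2·(≡4), b=5^0·(≡4) mod 5; (4|5)=+1, (4|5)=+1; (−1)^{2·0·2}·(+1)^0·(+1)^2 = +1.
v=11: a=11^2·(≡1), b=11^1·(≡6) mod 11; (1|11)=+1, (6|11)=-1; (−1)^{2·1·5}·(+1)^1·(-1)^2 = +1.
v=7: a=7^2·(≡2), b=7^1·(≡3) mod 7; (2|7)=+1, (3|7)=-1; (−1)^{2·1·3}·(+1)^1·(-1)^2 = +1.
v=2: v_2(a)=0, v_2(b)=-1; units ≡ 5, 7 (mod 8); ε·ε+αω+βω = 0·1+0·0+-1·1 ≡ 1  ⇒  (a,b)_2 = -1.
v=19: a=19^1·(≡13), b=19^1·(≡10) mod 19; (13|19)=-1, (10|19)=-1; (−1)^{1·1·9}·(-1)^1·(-1)^1 = -1.
v=∞: -19 < 0 and 2926 > 0  ⇒  (a,b)_∞ = +1.
(-19, 2926 / ℚ) ramifies at {2, 19}: a division algebra.

[2, 19]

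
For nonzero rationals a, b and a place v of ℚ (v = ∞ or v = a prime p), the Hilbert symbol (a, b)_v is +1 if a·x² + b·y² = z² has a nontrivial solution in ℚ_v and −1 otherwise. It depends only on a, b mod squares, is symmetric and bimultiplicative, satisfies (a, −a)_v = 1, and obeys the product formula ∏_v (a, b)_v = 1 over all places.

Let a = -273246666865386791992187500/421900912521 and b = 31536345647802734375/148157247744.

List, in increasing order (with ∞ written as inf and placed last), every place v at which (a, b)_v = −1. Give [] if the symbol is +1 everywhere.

Mod squares: a ≡ -43, b ≡ 2015. Check v ∈ {∞, 2, 3, 5, 7, 11, 13, 19, 31, 43}.
v=43: a=43^3·(≡5), b=43^2·(≡19) mod 43; (5|43)=-1, (19|43)=-1; (−1)^{3·2·21}·(-1)^2·(-1)^3 = -1.
v=19: a=19^2·(≡18), b=19^2·(≡4) mod 19; (18|19)=-1, (4|19)=+1; (−1)^{2·2·9}·(-1)^2·(+1)^2 = +1.
v=2: v_2(a)=2, v_2(b)=-8; units ≡ 5, 7 (mod 8); ε·ε+αω+βω = 0·1+2·0+-8·1 ≡ 0  ⇒  (a,b)_2 = +1.
v=5: a=5^14·(≡3), b=5^11·(≡3) mod 5; (3|5)=-1, (3|5)=-1; (−1)^{14·11·2}·(-1)^11·(-1)^14 = -1.
v=3: a=3^-20·(≡2), b=3^-14·(≡2) mod 3; (2|3)=-1, (2|3)=-1; (−1)^{-20·-14·1}·(-1)^-14·(-1)^-20 = +1.
v=∞: -43 < 0 and 2015 > 0  ⇒  (a,b)_∞ = +1.
v=7: a=7^4·(≡3), b=7^4·(≡3) mod 7; (3|7)=-1, (3|7)=-1; (−1)^{4·4·3}·(-1)^4·(-1)^4 = +1.
v=13: a=13^2·(≡10), b=13^1·(≡3) mod 13; (10|13)=+1, (3|13)=+1; (−1)^{2·1·6}·(+1)^1·(+1)^2 = +1.
v=11: a=11^-2·(≡9), b=11^-2·(≡10) mod 11; (9|11)=+1, (10|11)=-1; (−1)^{-2·-2·5}·(+1)^-2·(-1)^-2 = +1.
v=31: a=31^2·(≡18), b=31^1·(≡22) mod 31; (18|31)=+1, (22|31)=-1; (−1)^{2·1·15}·(+1)^1·(-1)^2 = +1.
Ram(-43, 2015) = {5, 43}; no ℚ_5-point on the conic.

[5, 43]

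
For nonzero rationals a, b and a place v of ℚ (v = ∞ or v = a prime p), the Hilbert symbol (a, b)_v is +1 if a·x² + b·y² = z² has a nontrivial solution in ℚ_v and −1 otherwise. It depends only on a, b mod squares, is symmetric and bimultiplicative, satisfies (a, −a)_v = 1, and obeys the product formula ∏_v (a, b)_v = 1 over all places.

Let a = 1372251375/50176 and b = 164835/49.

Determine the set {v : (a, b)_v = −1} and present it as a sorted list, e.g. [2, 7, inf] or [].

Mod squares: a ≡ 55, b ≡ 2035. Check v ∈ {∞, 2, 3, 5, 7, 11, 37}.
v=7: a=7^-2·(≡6), b=7^-2·(≡6) mod 7; (6|7)=-1, (6|7)=-1; (−1)^{-2·-2·3}·(-1)^-2·(-1)^-2 = +1.
v=5: a=5^3·(≡1), b=5^1·(≡3) mod 5; (1|5)=+1, (3|5)=-1; (−1)^{3·1·2}·(+1)^1·(-1)^3 = -1.
v=11: a=11^1·(≡1), b=11^1·(≡5) mod 11; (1|11)=+1, (5|11)=+1; (−1)^{1·1·5}·(+1)^1·(+1)^1 = -1.
v=∞: 55 > 0 and 2035 > 0  ⇒  (a,b)_∞ = +1.
v=3: a=3^6·(≡1), b=3^4·(≡1) mod 3; (1|3)=+1, (1|3)=+1; (−1)^{6·4·1}·(+1)^4·(+1)^6 = +1.
v=2: v_2(a)=-10, v_2(b)=0; units ≡ 7, 3 (mod 8); ε·ε+αω+βω = 1·1+-10·1+0·0 ≡ 1  ⇒  (a,b)_2 = -1.
v=37: a=37^2·(≡2), b=37^1·(≡29) mod 37; (2|37)=-1, (29|37)=-1; (−1)^{2·1·18}·(-1)^1·(-1)^2 = -1.
Ram(55, 2035) = {2, 5, 11, 37}; no ℚ_2-point on the conic.

[2, 5, 11, 37]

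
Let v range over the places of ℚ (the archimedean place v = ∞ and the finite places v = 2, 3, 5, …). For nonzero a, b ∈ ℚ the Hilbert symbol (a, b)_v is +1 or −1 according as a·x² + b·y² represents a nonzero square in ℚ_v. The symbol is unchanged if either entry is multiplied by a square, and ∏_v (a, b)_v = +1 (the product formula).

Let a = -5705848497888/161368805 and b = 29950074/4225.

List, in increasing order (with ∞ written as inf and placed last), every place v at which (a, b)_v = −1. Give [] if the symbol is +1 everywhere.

[]

Mod squares: a ≡ -2310, b ≡ 154. Check v ∈ {∞, 2, 3, 5, 7, 11, 13, 19, 23}.
v=19: a=19^-2·(≡15), b=19^0·(≡10) mod 19; (15|19)=-1, (10|19)=-1; (−1)^{-2·0·9}·(-1)^0·(-1)^-2 = +1.
v=∞: -2310 < 0 and 154 > 0  ⇒  (a,b)_∞ = +1.
v=2: v_2(a)=5, v_2(b)=1; units ≡ 5, 5 (mod 8); ε·ε+αω+βω = 0·0+5·1+1·1 ≡ 0  ⇒  (a,b)_2 = +1.
v=11: a=11^1·(≡6), b=11^1·(≡3) mod 11; (6|11)=-1, (3|11)=+1; (−1)^{1·1·5}·(-1)^1·(+1)^1 = +1.
v=13: a=13^-2·(≡9), b=13^-2·(≡2) mod 13; (9|13)=+1, (2|13)=-1; (−1)^{-2·-2·6}·(+1)^-2·(-1)^-2 = +1.
v=3: a=3^9·(≡1), b=3^4·(≡1) mod 3; (1|3)=+1, (1|3)=+1; (−1)^{9·4·1}·(+1)^4·(+1)^9 = +1.
v=23: a=23^-2·(≡8), b=23^0·(≡16) mod 23; (8|23)=+1, (16|23)=+1; (−1)^{-2·0·11}·(+1)^0·(+1)^-2 = +1.
v=5: a=5^-1·(≡2), b=5^-2·(≡1) mod 5; (2|5)=-1, (1|5)=+1; (−1)^{-1·-2·2}·(-1)^-2·(+1)^-1 = +1.
v=7: a=7^7·(≡3), b=7^5·(≡1) mod 7; (3|7)=-1, (1|7)=+1; (−1)^{7·5·3}·(-1)^5·(+1)^7 = +1.
Every local symbol is +1, so the conic -2310·x² + 154·y² = z² has ℚ_v-points for all v and hence a ℚ-point; (a, b / ℚ) ≅ M_2(ℚ).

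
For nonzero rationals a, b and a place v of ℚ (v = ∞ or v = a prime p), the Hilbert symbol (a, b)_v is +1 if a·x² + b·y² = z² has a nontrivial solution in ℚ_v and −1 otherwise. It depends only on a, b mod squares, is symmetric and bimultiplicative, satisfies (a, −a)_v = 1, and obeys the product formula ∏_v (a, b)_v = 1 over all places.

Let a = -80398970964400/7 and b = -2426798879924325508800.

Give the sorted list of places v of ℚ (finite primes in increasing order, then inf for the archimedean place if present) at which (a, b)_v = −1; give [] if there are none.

[7, 17, 19, 37, 43, inf]

(a, b) ≡ (-1069453, -239723) mod (ℚ^×)²; places V = {2, 3, 5, 7, 11, 17, 19, 31, 37, 43, ∞}.
(a,b)_2: α=4, β=6; u≡3, v≡5 (mod 8); ε(u)ε(v)=1·0, αω(v)=4·1, βω(u)=6·1; sum ≡ 0  ⇒  +1.
(a,b)_3: α=0, u≡2; β=2, v≡1 (mod 3); (2|3)=-1, (1|3)=+1; sign (−1)^0·-1^2·+1^0 = +1.
(a,b)_43: α=1, u≡19; β=2, v≡42 (mod 43); (19|43)=-1, (42|43)=-1; sign (−1)^0·-1^2·-1^1 = -1.
(a,b)_17: α=1, u≡8; β=2, v≡6 (mod 17); (8|17)=+1, (6|17)=-1; sign (−1)^0·+1^2·-1^1 = -1.
(a,b)_7: α=-1, u≡3; β=0, v≡5 (mod 7); (3|7)=-1, (5|7)=-1; sign (−1)^0·-1^0·-1^-1 = -1.
(a,b)_11: α=1, u≡8; β=1, v≡1 (mod 11); (8|11)=-1, (1|11)=+1; sign (−1)^1·-1^1·+1^1 = +1.
(a,b)_5: α=2, u≡2; β=2, v≡3 (mod 5); (2|5)=-1, (3|5)=-1; sign (−1)^0·-1^2·-1^2 = +1.
(a,b)_∞: sgn(-1069453)=−, sgn(-239723)=−, so -1.
(a,b)_37: α=2, u≡31; β=3, v≡11 (mod 37); (31|37)=-1, (11|37)=+1; sign (−1)^0·-1^3·+1^2 = -1.
(a,b)_31: α=2, u≡28; β=3, v≡6 (mod 31); (28|31)=+1, (6|31)=-1; sign (−1)^0·+1^3·-1^2 = +1.
(a,b)_19: α=1, u≡10; β=1, v≡15 (mod 19); (10|19)=-1, (15|19)=-1; sign (−1)^1·-1^1·-1^1 = -1.
|Ram(-1069453, -239723)| = 6, even; anisotropic at {7, 17, 19, 37, 43, ∞}.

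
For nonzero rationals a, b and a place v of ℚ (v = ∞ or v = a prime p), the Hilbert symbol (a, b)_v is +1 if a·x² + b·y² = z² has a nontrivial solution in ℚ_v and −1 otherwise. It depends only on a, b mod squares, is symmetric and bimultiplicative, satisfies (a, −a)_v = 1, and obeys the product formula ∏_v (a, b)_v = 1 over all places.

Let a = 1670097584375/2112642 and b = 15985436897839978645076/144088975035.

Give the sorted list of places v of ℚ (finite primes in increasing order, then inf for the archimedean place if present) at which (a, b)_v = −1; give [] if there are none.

Mod squares: a ≡ 24605630, b ≡ 3335. Check v ∈ {∞, 2, 3, 5, 7, 11, 13, 17, 19, 23, 29, 31}.
v=17: a=17^3·(≡12), b=17^6·(≡5) mod 17; (12|17)=-1, (5|17)=-1; (−1)^{3·6·8}·(-1)^6·(-1)^3 = -1.
v=31: a=31^1·(≡21), b=31^2·(≡7) mod 31; (21|31)=-1, (7|31)=+1; (−1)^{1·2·15}·(-1)^2·(+1)^1 = +1.
v=∞: 24605630 > 0 and 3335 > 0  ⇒  (a,b)_∞ = +1.
v=2: v_2(a)=-1, v_2(b)=2; units ≡ 7, 7 (mod 8); ε·ε+αω+βω = 1·1+-1·0+2·0 ≡ 1  ⇒  (a,b)_2 = -1.
v=13: a=13^0·(≡1), b=13^2·(≡8) mod 13; (1|13)=+1, (8|13)=-1; (−1)^{0·2·6}·(+1)^2·(-1)^0 = +1.
v=19: a=19^0·(≡10), b=19^-2·(≡15) mod 19; (10|19)=-1, (15|19)=-1; (−1)^{0·-2·9}·(-1)^-2·(-1)^0 = +1.
v=5: a=5^5·(≡1), b=5^-1·(≡3) mod 5; (1|5)=+1, (3|5)=-1; (−1)^{5·-1·2}·(+1)^-1·(-1)^5 = -1.
v=3: a=3^-8·(≡2), b=3^-8·(≡2) mod 3; (2|3)=-1, (2|3)=-1; (−1)^{-8·-8·1}·(-1)^-8·(-1)^-8 = +1.
v=11: a=11^2·(≡3), b=11^4·(≡2) mod 11; (3|11)=+1, (2|11)=-1; (−1)^{2·4·5}·(+1)^4·(-1)^2 = +1.
v=23: a=23^-1·(≡17), b=23^-3·(≡21) mod 23; (17|23)=-1, (21|23)=-1; (−1)^{-1·-3·11}·(-1)^-3·(-1)^-1 = -1.
v=29: a=29^1·(≡18), b=29^1·(≡6) mod 29; (18|29)=-1, (6|29)=+1; (−1)^{1·1·14}·(-1)^1·(+1)^1 = -1.
v=7: a=7^-1·(≡3), b=7^4·(≡5) mod 7; (3|7)=-1, (5|7)=-1; (−1)^{-1·4·3}·(-1)^4·(-1)^-1 = -1.
(24605630, 3335 / ℚ) ramifies at {2, 5, 7, 17, 23, 29}: a division algebra.

[2, 5, 7, 17, 23, 29]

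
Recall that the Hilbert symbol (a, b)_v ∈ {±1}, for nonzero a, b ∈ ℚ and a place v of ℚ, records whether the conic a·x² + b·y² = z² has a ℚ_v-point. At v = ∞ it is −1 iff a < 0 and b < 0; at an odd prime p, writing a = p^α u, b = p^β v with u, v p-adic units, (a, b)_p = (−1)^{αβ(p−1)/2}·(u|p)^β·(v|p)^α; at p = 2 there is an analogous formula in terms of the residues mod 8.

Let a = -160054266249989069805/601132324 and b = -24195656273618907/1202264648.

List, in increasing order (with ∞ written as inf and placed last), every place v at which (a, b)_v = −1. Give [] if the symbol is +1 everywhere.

Mod squares: a ≡ -5, b ≡ -6. Check v ∈ {∞, 2, 3, 5, 7, 11, 13, 17, 23, 41}.
v=2: v_2(a)=-2, v_2(b)=-3; units ≡ 3, 5 (mod 8); ε·ε+αω+βω = 1·0+-2·1+-3·1 ≡ 1  ⇒  (a,b)_2 = -1.
v=5: a=5^1·(≡1), b=5^0·(≡1) mod 5; (1|5)=+1, (1|5)=+1; (−1)^{1·0·2}·(+1)^0·(+1)^1 = +1.
v=∞: -5 < 0 and -6 < 0  ⇒  (a,b)_∞ = -1.
v=41: a=41^-2·(≡20), b=41^-2·(≡30) mod 41; (20|41)=+1, (30|41)=-1; (−1)^{-2·-2·20}·(+1)^-2·(-1)^-2 = +1.
v=3: a=3^12·(≡1), b=3^9·(≡1) mod 3; (1|3)=+1, (1|3)=+1; (−1)^{12·9·1}·(+1)^9·(+1)^12 = +1.
v=13: a=13^-2·(≡11), b=13^-2·(≡7) mod 13; (11|13)=-1, (7|13)=-1; (−1)^{-2·-2·6}·(-1)^-2·(-1)^-2 = +1.
v=11: a=11^6·(≡10), b=11^6·(≡4) mod 11; (10|11)=-1, (4|11)=+1; (−1)^{6·6·5}·(-1)^6·(+1)^6 = +1.
v=7: a=7^6·(≡2), b=7^4·(≡4) mod 7; (2|7)=+1, (4|7)=+1; (−1)^{6·4·3}·(+1)^4·(+1)^6 = +1.
v=17: a=17^2·(≡12), b=17^2·(≡3) mod 17; (12|17)=-1, (3|17)=-1; (−1)^{2·2·8}·(-1)^2·(-1)^2 = +1.
v=23: a=23^-2·(≡1), b=23^-2·(≡14) mod 23; (1|23)=+1, (14|23)=-1; (−1)^{-2·-2·11}·(+1)^-2·(-1)^-2 = +1.
Ram(-5, -6) = {2, ∞}; no ℚ_2-point on the conic.

[2, inf]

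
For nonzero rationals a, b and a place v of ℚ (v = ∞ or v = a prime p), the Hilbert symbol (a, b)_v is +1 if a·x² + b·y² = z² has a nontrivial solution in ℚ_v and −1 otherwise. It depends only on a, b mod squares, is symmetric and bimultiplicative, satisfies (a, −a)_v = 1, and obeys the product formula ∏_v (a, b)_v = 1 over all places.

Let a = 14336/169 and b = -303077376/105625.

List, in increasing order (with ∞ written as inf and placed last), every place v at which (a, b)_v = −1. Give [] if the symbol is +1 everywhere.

Mod squares: a ≡ 14, b ≡ -406. Check v ∈ {∞, 2, 3, 5, 7, 13, 29}.
v=3: a=3^0·(≡2), b=3^6·(≡2) mod 3; (2|3)=-1, (2|3)=-1; (−1)^{0·6·1}·(-1)^6·(-1)^0 = +1.
v=7: a=7^1·(≡4), b=7^1·(≡5) mod 7; (4|7)=+1, (5|7)=-1; (−1)^{1·1·3}·(+1)^1·(-1)^1 = +1.
v=5: a=5^0·(≡4), b=5^-4·(≡1) mod 5; (4|5)=+1, (1|5)=+1; (−1)^{0·-4·2}·(+1)^-4·(+1)^0 = +1.
v=2: v_2(a)=11, v_2(b)=11; units ≡ 7, 5 (mod 8); ε·ε+αω+βω = 1·0+11·1+11·0 ≡ 1  ⇒  (a,b)_2 = -1.
v=13: a=13^-2·(≡10), b=13^-2·(≡9) mod 13; (10|13)=+1, (9|13)=+1; (−1)^{-2·-2·6}·(+1)^-2·(+1)^-2 = +1.
v=29: a=29^0·(≡27), b=29^1·(≡15) mod 29; (27|29)=-1, (15|29)=-1; (−1)^{0·1·14}·(-1)^1·(-1)^0 = -1.
v=∞: 14 > 0 and -406 < 0  ⇒  (a,b)_∞ = +1.
(14, -406 / ℚ) ramifies at {2, 29}: a division algebra.

[2, 29]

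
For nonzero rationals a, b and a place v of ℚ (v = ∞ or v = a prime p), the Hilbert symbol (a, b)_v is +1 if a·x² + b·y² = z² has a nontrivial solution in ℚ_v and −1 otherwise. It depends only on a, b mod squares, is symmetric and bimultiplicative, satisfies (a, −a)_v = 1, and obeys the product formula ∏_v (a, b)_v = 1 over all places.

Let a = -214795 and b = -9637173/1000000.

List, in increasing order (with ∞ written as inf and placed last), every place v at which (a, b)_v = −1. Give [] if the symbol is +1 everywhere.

(a, b) ≡ (-595, -13) mod (ℚ^×)²; places V = {2, 3, 5, 7, 13, 17, 19, 41, ∞}.
(a,b)_7: α=1, u≡3; β=2, v≡2 (mod 7); (3|7)=-1, (2|7)=+1; sign (−1)^0·-1^2·+1^1 = +1.
(a,b)_19: α=2, u≡13; β=0, v≡11 (mod 19); (13|19)=-1, (11|19)=+1; sign (−1)^0·-1^0·+1^2 = +1.
(a,b)_17: α=1, u≡13; β=0, v≡16 (mod 17); (13|17)=+1, (16|17)=+1; sign (−1)^0·+1^0·+1^1 = +1.
(a,b)_∞: sgn(-595)=−, sgn(-13)=−, so -1.
(a,b)_3: α=0, u≡2; β=2, v≡2 (mod 3); (2|3)=-1, (2|3)=-1; sign (−1)^0·-1^2·-1^0 = +1.
(a,b)_13: α=0, u≡4; β=1, v≡4 (mod 13); (4|13)=+1, (4|13)=+1; sign (−1)^0·+1^1·+1^0 = +1.
(a,b)_41: α=0, u≡4; β=2, v≡13 (mod 41); (4|41)=+1, (13|41)=-1; sign (−1)^0·+1^2·-1^0 = +1.
(a,b)_2: α=0, β=-6; u≡5, v≡3 (mod 8); ε(u)ε(v)=0·1, αω(v)=0·1, βω(u)=-6·1; sum ≡ 0  ⇒  +1.
(a,b)_5: α=1, u≡1; β=-6, v≡3 (mod 5); (1|5)=+1, (3|5)=-1; sign (−1)^0·+1^-6·-1^1 = -1.
|Ram(-595, -13)| = 2, even; anisotropic at {5, ∞}.

[5, inf]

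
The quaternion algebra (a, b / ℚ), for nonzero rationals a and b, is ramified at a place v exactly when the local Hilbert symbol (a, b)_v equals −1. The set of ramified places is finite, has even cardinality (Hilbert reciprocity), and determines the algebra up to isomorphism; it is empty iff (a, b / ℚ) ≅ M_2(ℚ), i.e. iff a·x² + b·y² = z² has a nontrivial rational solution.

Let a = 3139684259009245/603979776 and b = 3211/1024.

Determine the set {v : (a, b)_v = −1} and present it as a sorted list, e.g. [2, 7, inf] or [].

[19, 43]

(a, b) ≡ (69445, 19) mod (ℚ^×)²; places V = {2, 3, 5, 13, 17, 19, 31, 43, ∞}.
(a,b)_3: α=-2, u≡1; β=0, v≡1 (mod 3); (1|3)=+1, (1|3)=+1; sign (−1)^0·+1^0·+1^-2 = +1.
(a,b)_∞: sgn(69445)=+, sgn(19)=+, so +1.
(a,b)_13: α=0, u≡9; β=2, v≡11 (mod 13); (9|13)=+1, (11|13)=-1; sign (−1)^0·+1^2·-1^0 = +1.
(a,b)_19: α=7, u≡4; β=1, v≡1 (mod 19); (4|19)=+1, (1|19)=+1; sign (−1)^1·+1^1·+1^7 = -1.
(a,b)_17: α=1, u≡12; β=0, v≡8 (mod 17); (12|17)=-1, (8|17)=+1; sign (−1)^0·-1^0·+1^1 = +1.
(a,b)_5: α=1, u≡4; β=0, v≡4 (mod 5); (4|5)=+1, (4|5)=+1; sign (−1)^0·+1^0·+1^1 = +1.
(a,b)_43: α=1, u≡40; β=0, v≡34 (mod 43); (40|43)=+1, (34|43)=-1; sign (−1)^0·+1^0·-1^1 = -1.
(a,b)_31: α=2, u≡4; β=0, v≡18 (mod 31); (4|31)=+1, (18|31)=+1; sign (−1)^0·+1^0·+1^2 = +1.
(a,b)_2: α=-26, β=-10; u≡5, v≡3 (mod 8); ε(u)ε(v)=0·1, αω(v)=-26·1, βω(u)=-10·1; sum ≡ 0  ⇒  +1.
|Ram(69445, 19)| = 2, even; anisotropic at {19, 43}.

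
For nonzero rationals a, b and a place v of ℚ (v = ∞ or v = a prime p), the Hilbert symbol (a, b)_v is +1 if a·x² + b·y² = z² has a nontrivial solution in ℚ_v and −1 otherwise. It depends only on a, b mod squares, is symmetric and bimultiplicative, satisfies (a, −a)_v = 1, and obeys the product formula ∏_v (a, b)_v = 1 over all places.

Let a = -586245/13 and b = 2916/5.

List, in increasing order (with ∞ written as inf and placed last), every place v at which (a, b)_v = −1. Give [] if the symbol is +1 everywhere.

[3, 5, 13, 17]

(a, b) ≡ (-62985, 5) mod (ℚ^×)²; places V = {2, 3, 5, 11, 13, 17, 19, ∞}.
(a,b)_3: α=1, u≡2; β=6, v≡2 (mod 3); (2|3)=-1, (2|3)=-1; sign (−1)^0·-1^6·-1^1 = -1.
(a,b)_2: α=0, β=2; u≡7, v≡5 (mod 8); ε(u)ε(v)=1·0, αω(v)=0·1, βω(u)=2·0; sum ≡ 0  ⇒  +1.
(a,b)_19: α=1, u≡3; β=0, v≡17 (mod 19); (3|19)=-1, (17|19)=+1; sign (−1)^0·-1^0·+1^1 = +1.
(a,b)_13: α=-1, u≡3; β=0, v≡6 (mod 13); (3|13)=+1, (6|13)=-1; sign (−1)^0·+1^0·-1^-1 = -1.
(a,b)_5: α=1, u≡2; β=-1, v≡1 (mod 5); (2|5)=-1, (1|5)=+1; sign (−1)^0·-1^-1·+1^1 = -1.
(a,b)_11: α=2, u≡3; β=0, v≡9 (mod 11); (3|11)=+1, (9|11)=+1; sign (−1)^0·+1^0·+1^2 = +1.
(a,b)_17: α=1, u≡15; β=0, v≡12 (mod 17); (15|17)=+1, (12|17)=-1; sign (−1)^0·+1^0·-1^1 = -1.
(a,b)_∞: sgn(-62985)=−, sgn(5)=+, so +1.
Ram(-62985, 5) = {3, 5, 13, 17}; no ℚ_3-point on the conic.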